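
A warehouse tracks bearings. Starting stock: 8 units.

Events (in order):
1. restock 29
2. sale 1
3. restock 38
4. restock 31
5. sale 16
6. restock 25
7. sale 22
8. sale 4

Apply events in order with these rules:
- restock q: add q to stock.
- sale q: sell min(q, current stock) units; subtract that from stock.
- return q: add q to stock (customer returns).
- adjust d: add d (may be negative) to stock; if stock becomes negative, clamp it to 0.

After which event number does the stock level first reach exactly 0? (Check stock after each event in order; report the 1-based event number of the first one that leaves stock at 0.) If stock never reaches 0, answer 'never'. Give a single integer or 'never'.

Processing events:
Start: stock = 8
  Event 1 (restock 29): 8 + 29 = 37
  Event 2 (sale 1): sell min(1,37)=1. stock: 37 - 1 = 36. total_sold = 1
  Event 3 (restock 38): 36 + 38 = 74
  Event 4 (restock 31): 74 + 31 = 105
  Event 5 (sale 16): sell min(16,105)=16. stock: 105 - 16 = 89. total_sold = 17
  Event 6 (restock 25): 89 + 25 = 114
  Event 7 (sale 22): sell min(22,114)=22. stock: 114 - 22 = 92. total_sold = 39
  Event 8 (sale 4): sell min(4,92)=4. stock: 92 - 4 = 88. total_sold = 43
Final: stock = 88, total_sold = 43

Stock never reaches 0.

Answer: never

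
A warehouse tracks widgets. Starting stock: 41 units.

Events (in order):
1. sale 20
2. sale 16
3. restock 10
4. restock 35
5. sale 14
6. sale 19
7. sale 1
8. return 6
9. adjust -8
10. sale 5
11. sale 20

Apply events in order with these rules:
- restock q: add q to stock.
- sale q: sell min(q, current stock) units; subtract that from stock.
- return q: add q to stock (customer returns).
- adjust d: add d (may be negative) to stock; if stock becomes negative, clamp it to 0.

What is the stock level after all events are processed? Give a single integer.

Processing events:
Start: stock = 41
  Event 1 (sale 20): sell min(20,41)=20. stock: 41 - 20 = 21. total_sold = 20
  Event 2 (sale 16): sell min(16,21)=16. stock: 21 - 16 = 5. total_sold = 36
  Event 3 (restock 10): 5 + 10 = 15
  Event 4 (restock 35): 15 + 35 = 50
  Event 5 (sale 14): sell min(14,50)=14. stock: 50 - 14 = 36. total_sold = 50
  Event 6 (sale 19): sell min(19,36)=19. stock: 36 - 19 = 17. total_sold = 69
  Event 7 (sale 1): sell min(1,17)=1. stock: 17 - 1 = 16. total_sold = 70
  Event 8 (return 6): 16 + 6 = 22
  Event 9 (adjust -8): 22 + -8 = 14
  Event 10 (sale 5): sell min(5,14)=5. stock: 14 - 5 = 9. total_sold = 75
  Event 11 (sale 20): sell min(20,9)=9. stock: 9 - 9 = 0. total_sold = 84
Final: stock = 0, total_sold = 84

Answer: 0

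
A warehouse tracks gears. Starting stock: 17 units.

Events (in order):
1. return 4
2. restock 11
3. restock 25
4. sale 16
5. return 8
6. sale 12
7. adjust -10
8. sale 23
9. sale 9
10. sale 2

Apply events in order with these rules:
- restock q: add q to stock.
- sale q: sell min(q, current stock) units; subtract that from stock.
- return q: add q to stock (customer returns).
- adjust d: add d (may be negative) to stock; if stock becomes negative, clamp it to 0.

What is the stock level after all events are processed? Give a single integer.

Answer: 0

Derivation:
Processing events:
Start: stock = 17
  Event 1 (return 4): 17 + 4 = 21
  Event 2 (restock 11): 21 + 11 = 32
  Event 3 (restock 25): 32 + 25 = 57
  Event 4 (sale 16): sell min(16,57)=16. stock: 57 - 16 = 41. total_sold = 16
  Event 5 (return 8): 41 + 8 = 49
  Event 6 (sale 12): sell min(12,49)=12. stock: 49 - 12 = 37. total_sold = 28
  Event 7 (adjust -10): 37 + -10 = 27
  Event 8 (sale 23): sell min(23,27)=23. stock: 27 - 23 = 4. total_sold = 51
  Event 9 (sale 9): sell min(9,4)=4. stock: 4 - 4 = 0. total_sold = 55
  Event 10 (sale 2): sell min(2,0)=0. stock: 0 - 0 = 0. total_sold = 55
Final: stock = 0, total_sold = 55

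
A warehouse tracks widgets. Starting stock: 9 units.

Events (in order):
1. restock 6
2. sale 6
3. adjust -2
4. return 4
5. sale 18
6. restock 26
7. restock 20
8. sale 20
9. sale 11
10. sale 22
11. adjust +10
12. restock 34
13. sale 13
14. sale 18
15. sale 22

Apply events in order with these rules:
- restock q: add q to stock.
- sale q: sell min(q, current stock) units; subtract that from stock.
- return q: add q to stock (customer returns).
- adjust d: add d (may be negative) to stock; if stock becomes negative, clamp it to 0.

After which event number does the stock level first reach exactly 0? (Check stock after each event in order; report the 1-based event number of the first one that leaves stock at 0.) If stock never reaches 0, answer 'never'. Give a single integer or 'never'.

Processing events:
Start: stock = 9
  Event 1 (restock 6): 9 + 6 = 15
  Event 2 (sale 6): sell min(6,15)=6. stock: 15 - 6 = 9. total_sold = 6
  Event 3 (adjust -2): 9 + -2 = 7
  Event 4 (return 4): 7 + 4 = 11
  Event 5 (sale 18): sell min(18,11)=11. stock: 11 - 11 = 0. total_sold = 17
  Event 6 (restock 26): 0 + 26 = 26
  Event 7 (restock 20): 26 + 20 = 46
  Event 8 (sale 20): sell min(20,46)=20. stock: 46 - 20 = 26. total_sold = 37
  Event 9 (sale 11): sell min(11,26)=11. stock: 26 - 11 = 15. total_sold = 48
  Event 10 (sale 22): sell min(22,15)=15. stock: 15 - 15 = 0. total_sold = 63
  Event 11 (adjust +10): 0 + 10 = 10
  Event 12 (restock 34): 10 + 34 = 44
  Event 13 (sale 13): sell min(13,44)=13. stock: 44 - 13 = 31. total_sold = 76
  Event 14 (sale 18): sell min(18,31)=18. stock: 31 - 18 = 13. total_sold = 94
  Event 15 (sale 22): sell min(22,13)=13. stock: 13 - 13 = 0. total_sold = 107
Final: stock = 0, total_sold = 107

First zero at event 5.

Answer: 5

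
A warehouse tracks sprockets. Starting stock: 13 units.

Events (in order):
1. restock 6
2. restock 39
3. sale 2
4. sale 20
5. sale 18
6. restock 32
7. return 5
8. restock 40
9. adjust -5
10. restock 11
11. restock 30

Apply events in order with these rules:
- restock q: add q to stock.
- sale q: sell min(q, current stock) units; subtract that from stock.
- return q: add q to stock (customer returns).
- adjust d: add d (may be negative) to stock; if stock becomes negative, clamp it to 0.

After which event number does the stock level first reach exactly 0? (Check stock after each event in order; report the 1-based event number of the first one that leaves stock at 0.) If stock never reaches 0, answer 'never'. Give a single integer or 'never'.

Answer: never

Derivation:
Processing events:
Start: stock = 13
  Event 1 (restock 6): 13 + 6 = 19
  Event 2 (restock 39): 19 + 39 = 58
  Event 3 (sale 2): sell min(2,58)=2. stock: 58 - 2 = 56. total_sold = 2
  Event 4 (sale 20): sell min(20,56)=20. stock: 56 - 20 = 36. total_sold = 22
  Event 5 (sale 18): sell min(18,36)=18. stock: 36 - 18 = 18. total_sold = 40
  Event 6 (restock 32): 18 + 32 = 50
  Event 7 (return 5): 50 + 5 = 55
  Event 8 (restock 40): 55 + 40 = 95
  Event 9 (adjust -5): 95 + -5 = 90
  Event 10 (restock 11): 90 + 11 = 101
  Event 11 (restock 30): 101 + 30 = 131
Final: stock = 131, total_sold = 40

Stock never reaches 0.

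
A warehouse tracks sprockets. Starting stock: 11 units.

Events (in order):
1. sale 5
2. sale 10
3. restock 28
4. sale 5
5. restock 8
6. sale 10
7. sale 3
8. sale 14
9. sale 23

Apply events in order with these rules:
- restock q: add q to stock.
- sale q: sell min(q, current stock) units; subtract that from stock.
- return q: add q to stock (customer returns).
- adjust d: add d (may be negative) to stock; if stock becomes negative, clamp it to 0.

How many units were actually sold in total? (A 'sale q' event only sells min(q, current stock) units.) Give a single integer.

Answer: 47

Derivation:
Processing events:
Start: stock = 11
  Event 1 (sale 5): sell min(5,11)=5. stock: 11 - 5 = 6. total_sold = 5
  Event 2 (sale 10): sell min(10,6)=6. stock: 6 - 6 = 0. total_sold = 11
  Event 3 (restock 28): 0 + 28 = 28
  Event 4 (sale 5): sell min(5,28)=5. stock: 28 - 5 = 23. total_sold = 16
  Event 5 (restock 8): 23 + 8 = 31
  Event 6 (sale 10): sell min(10,31)=10. stock: 31 - 10 = 21. total_sold = 26
  Event 7 (sale 3): sell min(3,21)=3. stock: 21 - 3 = 18. total_sold = 29
  Event 8 (sale 14): sell min(14,18)=14. stock: 18 - 14 = 4. total_sold = 43
  Event 9 (sale 23): sell min(23,4)=4. stock: 4 - 4 = 0. total_sold = 47
Final: stock = 0, total_sold = 47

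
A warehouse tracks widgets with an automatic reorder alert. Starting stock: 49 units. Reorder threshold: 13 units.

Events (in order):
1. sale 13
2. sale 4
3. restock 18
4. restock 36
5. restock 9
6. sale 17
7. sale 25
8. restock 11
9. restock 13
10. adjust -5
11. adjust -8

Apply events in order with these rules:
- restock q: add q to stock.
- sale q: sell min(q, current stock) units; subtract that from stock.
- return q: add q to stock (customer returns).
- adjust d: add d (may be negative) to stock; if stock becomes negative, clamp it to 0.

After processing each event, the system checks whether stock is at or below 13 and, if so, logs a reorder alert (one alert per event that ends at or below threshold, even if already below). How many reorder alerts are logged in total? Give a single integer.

Answer: 0

Derivation:
Processing events:
Start: stock = 49
  Event 1 (sale 13): sell min(13,49)=13. stock: 49 - 13 = 36. total_sold = 13
  Event 2 (sale 4): sell min(4,36)=4. stock: 36 - 4 = 32. total_sold = 17
  Event 3 (restock 18): 32 + 18 = 50
  Event 4 (restock 36): 50 + 36 = 86
  Event 5 (restock 9): 86 + 9 = 95
  Event 6 (sale 17): sell min(17,95)=17. stock: 95 - 17 = 78. total_sold = 34
  Event 7 (sale 25): sell min(25,78)=25. stock: 78 - 25 = 53. total_sold = 59
  Event 8 (restock 11): 53 + 11 = 64
  Event 9 (restock 13): 64 + 13 = 77
  Event 10 (adjust -5): 77 + -5 = 72
  Event 11 (adjust -8): 72 + -8 = 64
Final: stock = 64, total_sold = 59

Checking against threshold 13:
  After event 1: stock=36 > 13
  After event 2: stock=32 > 13
  After event 3: stock=50 > 13
  After event 4: stock=86 > 13
  After event 5: stock=95 > 13
  After event 6: stock=78 > 13
  After event 7: stock=53 > 13
  After event 8: stock=64 > 13
  After event 9: stock=77 > 13
  After event 10: stock=72 > 13
  After event 11: stock=64 > 13
Alert events: []. Count = 0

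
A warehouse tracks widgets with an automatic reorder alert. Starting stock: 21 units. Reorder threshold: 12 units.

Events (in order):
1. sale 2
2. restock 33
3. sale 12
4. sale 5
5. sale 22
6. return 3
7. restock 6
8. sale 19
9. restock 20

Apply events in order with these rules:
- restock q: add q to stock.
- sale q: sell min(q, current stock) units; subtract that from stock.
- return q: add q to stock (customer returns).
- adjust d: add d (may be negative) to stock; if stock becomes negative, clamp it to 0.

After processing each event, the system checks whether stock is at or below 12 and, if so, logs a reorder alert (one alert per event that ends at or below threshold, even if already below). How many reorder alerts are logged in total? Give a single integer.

Answer: 1

Derivation:
Processing events:
Start: stock = 21
  Event 1 (sale 2): sell min(2,21)=2. stock: 21 - 2 = 19. total_sold = 2
  Event 2 (restock 33): 19 + 33 = 52
  Event 3 (sale 12): sell min(12,52)=12. stock: 52 - 12 = 40. total_sold = 14
  Event 4 (sale 5): sell min(5,40)=5. stock: 40 - 5 = 35. total_sold = 19
  Event 5 (sale 22): sell min(22,35)=22. stock: 35 - 22 = 13. total_sold = 41
  Event 6 (return 3): 13 + 3 = 16
  Event 7 (restock 6): 16 + 6 = 22
  Event 8 (sale 19): sell min(19,22)=19. stock: 22 - 19 = 3. total_sold = 60
  Event 9 (restock 20): 3 + 20 = 23
Final: stock = 23, total_sold = 60

Checking against threshold 12:
  After event 1: stock=19 > 12
  After event 2: stock=52 > 12
  After event 3: stock=40 > 12
  After event 4: stock=35 > 12
  After event 5: stock=13 > 12
  After event 6: stock=16 > 12
  After event 7: stock=22 > 12
  After event 8: stock=3 <= 12 -> ALERT
  After event 9: stock=23 > 12
Alert events: [8]. Count = 1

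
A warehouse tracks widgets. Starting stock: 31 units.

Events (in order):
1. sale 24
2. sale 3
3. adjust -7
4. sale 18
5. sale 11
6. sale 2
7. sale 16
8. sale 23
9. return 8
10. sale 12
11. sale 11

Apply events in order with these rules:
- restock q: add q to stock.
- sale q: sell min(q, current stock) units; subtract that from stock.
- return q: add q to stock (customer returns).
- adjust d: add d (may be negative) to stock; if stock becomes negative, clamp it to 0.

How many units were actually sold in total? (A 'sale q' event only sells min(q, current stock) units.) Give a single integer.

Processing events:
Start: stock = 31
  Event 1 (sale 24): sell min(24,31)=24. stock: 31 - 24 = 7. total_sold = 24
  Event 2 (sale 3): sell min(3,7)=3. stock: 7 - 3 = 4. total_sold = 27
  Event 3 (adjust -7): 4 + -7 = 0 (clamped to 0)
  Event 4 (sale 18): sell min(18,0)=0. stock: 0 - 0 = 0. total_sold = 27
  Event 5 (sale 11): sell min(11,0)=0. stock: 0 - 0 = 0. total_sold = 27
  Event 6 (sale 2): sell min(2,0)=0. stock: 0 - 0 = 0. total_sold = 27
  Event 7 (sale 16): sell min(16,0)=0. stock: 0 - 0 = 0. total_sold = 27
  Event 8 (sale 23): sell min(23,0)=0. stock: 0 - 0 = 0. total_sold = 27
  Event 9 (return 8): 0 + 8 = 8
  Event 10 (sale 12): sell min(12,8)=8. stock: 8 - 8 = 0. total_sold = 35
  Event 11 (sale 11): sell min(11,0)=0. stock: 0 - 0 = 0. total_sold = 35
Final: stock = 0, total_sold = 35

Answer: 35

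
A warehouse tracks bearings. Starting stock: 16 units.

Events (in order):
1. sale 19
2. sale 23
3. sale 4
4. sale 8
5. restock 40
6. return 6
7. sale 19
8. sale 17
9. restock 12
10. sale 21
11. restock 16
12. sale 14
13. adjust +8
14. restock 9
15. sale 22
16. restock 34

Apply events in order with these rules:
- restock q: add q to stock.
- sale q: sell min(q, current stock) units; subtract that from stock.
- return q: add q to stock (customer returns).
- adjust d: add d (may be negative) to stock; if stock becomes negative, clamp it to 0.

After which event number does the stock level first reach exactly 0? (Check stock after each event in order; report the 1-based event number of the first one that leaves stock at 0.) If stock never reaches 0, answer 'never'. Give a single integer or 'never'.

Processing events:
Start: stock = 16
  Event 1 (sale 19): sell min(19,16)=16. stock: 16 - 16 = 0. total_sold = 16
  Event 2 (sale 23): sell min(23,0)=0. stock: 0 - 0 = 0. total_sold = 16
  Event 3 (sale 4): sell min(4,0)=0. stock: 0 - 0 = 0. total_sold = 16
  Event 4 (sale 8): sell min(8,0)=0. stock: 0 - 0 = 0. total_sold = 16
  Event 5 (restock 40): 0 + 40 = 40
  Event 6 (return 6): 40 + 6 = 46
  Event 7 (sale 19): sell min(19,46)=19. stock: 46 - 19 = 27. total_sold = 35
  Event 8 (sale 17): sell min(17,27)=17. stock: 27 - 17 = 10. total_sold = 52
  Event 9 (restock 12): 10 + 12 = 22
  Event 10 (sale 21): sell min(21,22)=21. stock: 22 - 21 = 1. total_sold = 73
  Event 11 (restock 16): 1 + 16 = 17
  Event 12 (sale 14): sell min(14,17)=14. stock: 17 - 14 = 3. total_sold = 87
  Event 13 (adjust +8): 3 + 8 = 11
  Event 14 (restock 9): 11 + 9 = 20
  Event 15 (sale 22): sell min(22,20)=20. stock: 20 - 20 = 0. total_sold = 107
  Event 16 (restock 34): 0 + 34 = 34
Final: stock = 34, total_sold = 107

First zero at event 1.

Answer: 1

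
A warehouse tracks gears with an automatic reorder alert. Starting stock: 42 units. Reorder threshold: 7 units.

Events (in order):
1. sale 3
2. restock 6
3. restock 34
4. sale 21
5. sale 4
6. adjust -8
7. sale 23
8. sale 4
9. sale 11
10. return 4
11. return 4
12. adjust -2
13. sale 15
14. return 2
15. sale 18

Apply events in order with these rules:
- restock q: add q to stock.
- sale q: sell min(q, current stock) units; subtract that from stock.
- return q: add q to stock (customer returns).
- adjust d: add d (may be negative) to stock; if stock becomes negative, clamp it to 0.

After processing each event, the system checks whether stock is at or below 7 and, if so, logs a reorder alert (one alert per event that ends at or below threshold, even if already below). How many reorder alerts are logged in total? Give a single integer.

Answer: 3

Derivation:
Processing events:
Start: stock = 42
  Event 1 (sale 3): sell min(3,42)=3. stock: 42 - 3 = 39. total_sold = 3
  Event 2 (restock 6): 39 + 6 = 45
  Event 3 (restock 34): 45 + 34 = 79
  Event 4 (sale 21): sell min(21,79)=21. stock: 79 - 21 = 58. total_sold = 24
  Event 5 (sale 4): sell min(4,58)=4. stock: 58 - 4 = 54. total_sold = 28
  Event 6 (adjust -8): 54 + -8 = 46
  Event 7 (sale 23): sell min(23,46)=23. stock: 46 - 23 = 23. total_sold = 51
  Event 8 (sale 4): sell min(4,23)=4. stock: 23 - 4 = 19. total_sold = 55
  Event 9 (sale 11): sell min(11,19)=11. stock: 19 - 11 = 8. total_sold = 66
  Event 10 (return 4): 8 + 4 = 12
  Event 11 (return 4): 12 + 4 = 16
  Event 12 (adjust -2): 16 + -2 = 14
  Event 13 (sale 15): sell min(15,14)=14. stock: 14 - 14 = 0. total_sold = 80
  Event 14 (return 2): 0 + 2 = 2
  Event 15 (sale 18): sell min(18,2)=2. stock: 2 - 2 = 0. total_sold = 82
Final: stock = 0, total_sold = 82

Checking against threshold 7:
  After event 1: stock=39 > 7
  After event 2: stock=45 > 7
  After event 3: stock=79 > 7
  After event 4: stock=58 > 7
  After event 5: stock=54 > 7
  After event 6: stock=46 > 7
  After event 7: stock=23 > 7
  After event 8: stock=19 > 7
  After event 9: stock=8 > 7
  After event 10: stock=12 > 7
  After event 11: stock=16 > 7
  After event 12: stock=14 > 7
  After event 13: stock=0 <= 7 -> ALERT
  After event 14: stock=2 <= 7 -> ALERT
  After event 15: stock=0 <= 7 -> ALERT
Alert events: [13, 14, 15]. Count = 3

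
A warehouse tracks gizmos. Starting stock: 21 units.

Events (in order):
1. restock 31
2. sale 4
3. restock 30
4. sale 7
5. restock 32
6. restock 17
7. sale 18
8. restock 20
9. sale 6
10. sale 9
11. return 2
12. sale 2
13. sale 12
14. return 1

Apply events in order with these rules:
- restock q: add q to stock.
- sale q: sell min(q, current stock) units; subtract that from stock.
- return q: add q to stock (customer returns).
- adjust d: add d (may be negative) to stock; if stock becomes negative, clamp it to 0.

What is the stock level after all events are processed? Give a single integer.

Answer: 96

Derivation:
Processing events:
Start: stock = 21
  Event 1 (restock 31): 21 + 31 = 52
  Event 2 (sale 4): sell min(4,52)=4. stock: 52 - 4 = 48. total_sold = 4
  Event 3 (restock 30): 48 + 30 = 78
  Event 4 (sale 7): sell min(7,78)=7. stock: 78 - 7 = 71. total_sold = 11
  Event 5 (restock 32): 71 + 32 = 103
  Event 6 (restock 17): 103 + 17 = 120
  Event 7 (sale 18): sell min(18,120)=18. stock: 120 - 18 = 102. total_sold = 29
  Event 8 (restock 20): 102 + 20 = 122
  Event 9 (sale 6): sell min(6,122)=6. stock: 122 - 6 = 116. total_sold = 35
  Event 10 (sale 9): sell min(9,116)=9. stock: 116 - 9 = 107. total_sold = 44
  Event 11 (return 2): 107 + 2 = 109
  Event 12 (sale 2): sell min(2,109)=2. stock: 109 - 2 = 107. total_sold = 46
  Event 13 (sale 12): sell min(12,107)=12. stock: 107 - 12 = 95. total_sold = 58
  Event 14 (return 1): 95 + 1 = 96
Final: stock = 96, total_sold = 58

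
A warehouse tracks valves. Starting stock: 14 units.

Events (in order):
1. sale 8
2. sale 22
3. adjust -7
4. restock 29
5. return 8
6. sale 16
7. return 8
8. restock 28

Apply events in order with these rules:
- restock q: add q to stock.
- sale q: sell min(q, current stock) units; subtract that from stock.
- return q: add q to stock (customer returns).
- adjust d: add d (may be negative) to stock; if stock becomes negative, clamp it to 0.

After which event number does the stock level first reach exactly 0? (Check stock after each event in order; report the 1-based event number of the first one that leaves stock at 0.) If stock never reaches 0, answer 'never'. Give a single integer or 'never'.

Answer: 2

Derivation:
Processing events:
Start: stock = 14
  Event 1 (sale 8): sell min(8,14)=8. stock: 14 - 8 = 6. total_sold = 8
  Event 2 (sale 22): sell min(22,6)=6. stock: 6 - 6 = 0. total_sold = 14
  Event 3 (adjust -7): 0 + -7 = 0 (clamped to 0)
  Event 4 (restock 29): 0 + 29 = 29
  Event 5 (return 8): 29 + 8 = 37
  Event 6 (sale 16): sell min(16,37)=16. stock: 37 - 16 = 21. total_sold = 30
  Event 7 (return 8): 21 + 8 = 29
  Event 8 (restock 28): 29 + 28 = 57
Final: stock = 57, total_sold = 30

First zero at event 2.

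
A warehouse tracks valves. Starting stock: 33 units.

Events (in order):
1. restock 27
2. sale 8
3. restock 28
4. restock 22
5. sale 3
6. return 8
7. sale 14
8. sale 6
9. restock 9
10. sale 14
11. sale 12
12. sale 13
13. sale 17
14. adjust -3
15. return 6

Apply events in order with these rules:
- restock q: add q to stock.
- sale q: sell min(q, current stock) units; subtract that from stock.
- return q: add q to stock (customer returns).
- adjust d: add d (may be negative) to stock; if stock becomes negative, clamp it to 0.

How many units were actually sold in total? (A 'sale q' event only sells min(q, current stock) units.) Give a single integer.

Answer: 87

Derivation:
Processing events:
Start: stock = 33
  Event 1 (restock 27): 33 + 27 = 60
  Event 2 (sale 8): sell min(8,60)=8. stock: 60 - 8 = 52. total_sold = 8
  Event 3 (restock 28): 52 + 28 = 80
  Event 4 (restock 22): 80 + 22 = 102
  Event 5 (sale 3): sell min(3,102)=3. stock: 102 - 3 = 99. total_sold = 11
  Event 6 (return 8): 99 + 8 = 107
  Event 7 (sale 14): sell min(14,107)=14. stock: 107 - 14 = 93. total_sold = 25
  Event 8 (sale 6): sell min(6,93)=6. stock: 93 - 6 = 87. total_sold = 31
  Event 9 (restock 9): 87 + 9 = 96
  Event 10 (sale 14): sell min(14,96)=14. stock: 96 - 14 = 82. total_sold = 45
  Event 11 (sale 12): sell min(12,82)=12. stock: 82 - 12 = 70. total_sold = 57
  Event 12 (sale 13): sell min(13,70)=13. stock: 70 - 13 = 57. total_sold = 70
  Event 13 (sale 17): sell min(17,57)=17. stock: 57 - 17 = 40. total_sold = 87
  Event 14 (adjust -3): 40 + -3 = 37
  Event 15 (return 6): 37 + 6 = 43
Final: stock = 43, total_sold = 87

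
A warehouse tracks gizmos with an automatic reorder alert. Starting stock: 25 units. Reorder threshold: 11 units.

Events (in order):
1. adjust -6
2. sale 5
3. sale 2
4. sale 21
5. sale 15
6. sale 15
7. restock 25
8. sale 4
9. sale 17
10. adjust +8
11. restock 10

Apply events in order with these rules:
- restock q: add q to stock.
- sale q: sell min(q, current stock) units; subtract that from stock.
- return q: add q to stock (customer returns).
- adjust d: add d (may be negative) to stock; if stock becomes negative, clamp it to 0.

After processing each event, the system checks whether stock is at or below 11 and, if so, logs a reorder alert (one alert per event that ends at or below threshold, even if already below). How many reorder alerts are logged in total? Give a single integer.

Processing events:
Start: stock = 25
  Event 1 (adjust -6): 25 + -6 = 19
  Event 2 (sale 5): sell min(5,19)=5. stock: 19 - 5 = 14. total_sold = 5
  Event 3 (sale 2): sell min(2,14)=2. stock: 14 - 2 = 12. total_sold = 7
  Event 4 (sale 21): sell min(21,12)=12. stock: 12 - 12 = 0. total_sold = 19
  Event 5 (sale 15): sell min(15,0)=0. stock: 0 - 0 = 0. total_sold = 19
  Event 6 (sale 15): sell min(15,0)=0. stock: 0 - 0 = 0. total_sold = 19
  Event 7 (restock 25): 0 + 25 = 25
  Event 8 (sale 4): sell min(4,25)=4. stock: 25 - 4 = 21. total_sold = 23
  Event 9 (sale 17): sell min(17,21)=17. stock: 21 - 17 = 4. total_sold = 40
  Event 10 (adjust +8): 4 + 8 = 12
  Event 11 (restock 10): 12 + 10 = 22
Final: stock = 22, total_sold = 40

Checking against threshold 11:
  After event 1: stock=19 > 11
  After event 2: stock=14 > 11
  After event 3: stock=12 > 11
  After event 4: stock=0 <= 11 -> ALERT
  After event 5: stock=0 <= 11 -> ALERT
  After event 6: stock=0 <= 11 -> ALERT
  After event 7: stock=25 > 11
  After event 8: stock=21 > 11
  After event 9: stock=4 <= 11 -> ALERT
  After event 10: stock=12 > 11
  After event 11: stock=22 > 11
Alert events: [4, 5, 6, 9]. Count = 4

Answer: 4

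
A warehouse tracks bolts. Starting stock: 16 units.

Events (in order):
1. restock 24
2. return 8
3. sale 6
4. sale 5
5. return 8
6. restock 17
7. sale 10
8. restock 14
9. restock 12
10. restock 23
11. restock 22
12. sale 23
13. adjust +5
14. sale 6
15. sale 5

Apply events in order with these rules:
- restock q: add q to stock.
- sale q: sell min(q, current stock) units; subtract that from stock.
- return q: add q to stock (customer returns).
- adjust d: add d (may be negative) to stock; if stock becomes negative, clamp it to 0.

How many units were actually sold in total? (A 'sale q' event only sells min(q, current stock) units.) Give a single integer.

Answer: 55

Derivation:
Processing events:
Start: stock = 16
  Event 1 (restock 24): 16 + 24 = 40
  Event 2 (return 8): 40 + 8 = 48
  Event 3 (sale 6): sell min(6,48)=6. stock: 48 - 6 = 42. total_sold = 6
  Event 4 (sale 5): sell min(5,42)=5. stock: 42 - 5 = 37. total_sold = 11
  Event 5 (return 8): 37 + 8 = 45
  Event 6 (restock 17): 45 + 17 = 62
  Event 7 (sale 10): sell min(10,62)=10. stock: 62 - 10 = 52. total_sold = 21
  Event 8 (restock 14): 52 + 14 = 66
  Event 9 (restock 12): 66 + 12 = 78
  Event 10 (restock 23): 78 + 23 = 101
  Event 11 (restock 22): 101 + 22 = 123
  Event 12 (sale 23): sell min(23,123)=23. stock: 123 - 23 = 100. total_sold = 44
  Event 13 (adjust +5): 100 + 5 = 105
  Event 14 (sale 6): sell min(6,105)=6. stock: 105 - 6 = 99. total_sold = 50
  Event 15 (sale 5): sell min(5,99)=5. stock: 99 - 5 = 94. total_sold = 55
Final: stock = 94, total_sold = 55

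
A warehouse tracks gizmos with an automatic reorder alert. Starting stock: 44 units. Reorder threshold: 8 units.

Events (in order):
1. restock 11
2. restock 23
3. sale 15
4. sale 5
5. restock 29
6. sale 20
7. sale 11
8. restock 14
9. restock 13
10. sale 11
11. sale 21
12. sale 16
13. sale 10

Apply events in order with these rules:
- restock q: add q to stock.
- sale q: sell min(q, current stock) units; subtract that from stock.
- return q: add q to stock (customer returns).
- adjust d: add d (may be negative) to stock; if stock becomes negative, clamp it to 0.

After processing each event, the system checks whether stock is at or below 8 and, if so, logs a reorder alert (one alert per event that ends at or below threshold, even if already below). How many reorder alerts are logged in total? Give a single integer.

Processing events:
Start: stock = 44
  Event 1 (restock 11): 44 + 11 = 55
  Event 2 (restock 23): 55 + 23 = 78
  Event 3 (sale 15): sell min(15,78)=15. stock: 78 - 15 = 63. total_sold = 15
  Event 4 (sale 5): sell min(5,63)=5. stock: 63 - 5 = 58. total_sold = 20
  Event 5 (restock 29): 58 + 29 = 87
  Event 6 (sale 20): sell min(20,87)=20. stock: 87 - 20 = 67. total_sold = 40
  Event 7 (sale 11): sell min(11,67)=11. stock: 67 - 11 = 56. total_sold = 51
  Event 8 (restock 14): 56 + 14 = 70
  Event 9 (restock 13): 70 + 13 = 83
  Event 10 (sale 11): sell min(11,83)=11. stock: 83 - 11 = 72. total_sold = 62
  Event 11 (sale 21): sell min(21,72)=21. stock: 72 - 21 = 51. total_sold = 83
  Event 12 (sale 16): sell min(16,51)=16. stock: 51 - 16 = 35. total_sold = 99
  Event 13 (sale 10): sell min(10,35)=10. stock: 35 - 10 = 25. total_sold = 109
Final: stock = 25, total_sold = 109

Checking against threshold 8:
  After event 1: stock=55 > 8
  After event 2: stock=78 > 8
  After event 3: stock=63 > 8
  After event 4: stock=58 > 8
  After event 5: stock=87 > 8
  After event 6: stock=67 > 8
  After event 7: stock=56 > 8
  After event 8: stock=70 > 8
  After event 9: stock=83 > 8
  After event 10: stock=72 > 8
  After event 11: stock=51 > 8
  After event 12: stock=35 > 8
  After event 13: stock=25 > 8
Alert events: []. Count = 0

Answer: 0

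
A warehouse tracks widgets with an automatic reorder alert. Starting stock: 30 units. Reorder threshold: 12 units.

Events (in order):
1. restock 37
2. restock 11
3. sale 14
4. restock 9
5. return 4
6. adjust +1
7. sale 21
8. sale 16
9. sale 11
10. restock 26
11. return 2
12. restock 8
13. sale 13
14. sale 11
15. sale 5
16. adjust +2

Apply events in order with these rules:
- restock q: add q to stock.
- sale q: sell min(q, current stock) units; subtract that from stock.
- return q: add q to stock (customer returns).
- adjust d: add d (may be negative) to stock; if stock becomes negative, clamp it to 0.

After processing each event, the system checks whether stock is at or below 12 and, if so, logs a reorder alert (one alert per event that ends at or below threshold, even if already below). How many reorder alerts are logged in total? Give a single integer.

Answer: 0

Derivation:
Processing events:
Start: stock = 30
  Event 1 (restock 37): 30 + 37 = 67
  Event 2 (restock 11): 67 + 11 = 78
  Event 3 (sale 14): sell min(14,78)=14. stock: 78 - 14 = 64. total_sold = 14
  Event 4 (restock 9): 64 + 9 = 73
  Event 5 (return 4): 73 + 4 = 77
  Event 6 (adjust +1): 77 + 1 = 78
  Event 7 (sale 21): sell min(21,78)=21. stock: 78 - 21 = 57. total_sold = 35
  Event 8 (sale 16): sell min(16,57)=16. stock: 57 - 16 = 41. total_sold = 51
  Event 9 (sale 11): sell min(11,41)=11. stock: 41 - 11 = 30. total_sold = 62
  Event 10 (restock 26): 30 + 26 = 56
  Event 11 (return 2): 56 + 2 = 58
  Event 12 (restock 8): 58 + 8 = 66
  Event 13 (sale 13): sell min(13,66)=13. stock: 66 - 13 = 53. total_sold = 75
  Event 14 (sale 11): sell min(11,53)=11. stock: 53 - 11 = 42. total_sold = 86
  Event 15 (sale 5): sell min(5,42)=5. stock: 42 - 5 = 37. total_sold = 91
  Event 16 (adjust +2): 37 + 2 = 39
Final: stock = 39, total_sold = 91

Checking against threshold 12:
  After event 1: stock=67 > 12
  After event 2: stock=78 > 12
  After event 3: stock=64 > 12
  After event 4: stock=73 > 12
  After event 5: stock=77 > 12
  After event 6: stock=78 > 12
  After event 7: stock=57 > 12
  After event 8: stock=41 > 12
  After event 9: stock=30 > 12
  After event 10: stock=56 > 12
  After event 11: stock=58 > 12
  After event 12: stock=66 > 12
  After event 13: stock=53 > 12
  After event 14: stock=42 > 12
  After event 15: stock=37 > 12
  After event 16: stock=39 > 12
Alert events: []. Count = 0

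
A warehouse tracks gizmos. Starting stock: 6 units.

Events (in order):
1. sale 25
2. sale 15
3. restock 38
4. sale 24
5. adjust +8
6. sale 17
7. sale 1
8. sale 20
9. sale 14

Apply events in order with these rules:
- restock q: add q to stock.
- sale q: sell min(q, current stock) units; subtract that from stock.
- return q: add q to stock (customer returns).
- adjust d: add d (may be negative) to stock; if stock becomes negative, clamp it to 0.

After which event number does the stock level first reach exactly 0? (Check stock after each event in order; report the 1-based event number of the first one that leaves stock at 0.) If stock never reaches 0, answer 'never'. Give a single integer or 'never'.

Answer: 1

Derivation:
Processing events:
Start: stock = 6
  Event 1 (sale 25): sell min(25,6)=6. stock: 6 - 6 = 0. total_sold = 6
  Event 2 (sale 15): sell min(15,0)=0. stock: 0 - 0 = 0. total_sold = 6
  Event 3 (restock 38): 0 + 38 = 38
  Event 4 (sale 24): sell min(24,38)=24. stock: 38 - 24 = 14. total_sold = 30
  Event 5 (adjust +8): 14 + 8 = 22
  Event 6 (sale 17): sell min(17,22)=17. stock: 22 - 17 = 5. total_sold = 47
  Event 7 (sale 1): sell min(1,5)=1. stock: 5 - 1 = 4. total_sold = 48
  Event 8 (sale 20): sell min(20,4)=4. stock: 4 - 4 = 0. total_sold = 52
  Event 9 (sale 14): sell min(14,0)=0. stock: 0 - 0 = 0. total_sold = 52
Final: stock = 0, total_sold = 52

First zero at event 1.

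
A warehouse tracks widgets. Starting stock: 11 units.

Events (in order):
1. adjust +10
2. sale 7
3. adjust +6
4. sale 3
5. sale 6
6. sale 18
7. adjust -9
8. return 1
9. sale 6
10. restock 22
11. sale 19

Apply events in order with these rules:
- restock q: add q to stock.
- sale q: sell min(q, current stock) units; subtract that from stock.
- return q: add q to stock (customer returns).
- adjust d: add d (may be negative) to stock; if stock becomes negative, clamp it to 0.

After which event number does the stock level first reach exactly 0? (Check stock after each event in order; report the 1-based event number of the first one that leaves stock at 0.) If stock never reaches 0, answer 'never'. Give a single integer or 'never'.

Answer: 6

Derivation:
Processing events:
Start: stock = 11
  Event 1 (adjust +10): 11 + 10 = 21
  Event 2 (sale 7): sell min(7,21)=7. stock: 21 - 7 = 14. total_sold = 7
  Event 3 (adjust +6): 14 + 6 = 20
  Event 4 (sale 3): sell min(3,20)=3. stock: 20 - 3 = 17. total_sold = 10
  Event 5 (sale 6): sell min(6,17)=6. stock: 17 - 6 = 11. total_sold = 16
  Event 6 (sale 18): sell min(18,11)=11. stock: 11 - 11 = 0. total_sold = 27
  Event 7 (adjust -9): 0 + -9 = 0 (clamped to 0)
  Event 8 (return 1): 0 + 1 = 1
  Event 9 (sale 6): sell min(6,1)=1. stock: 1 - 1 = 0. total_sold = 28
  Event 10 (restock 22): 0 + 22 = 22
  Event 11 (sale 19): sell min(19,22)=19. stock: 22 - 19 = 3. total_sold = 47
Final: stock = 3, total_sold = 47

First zero at event 6.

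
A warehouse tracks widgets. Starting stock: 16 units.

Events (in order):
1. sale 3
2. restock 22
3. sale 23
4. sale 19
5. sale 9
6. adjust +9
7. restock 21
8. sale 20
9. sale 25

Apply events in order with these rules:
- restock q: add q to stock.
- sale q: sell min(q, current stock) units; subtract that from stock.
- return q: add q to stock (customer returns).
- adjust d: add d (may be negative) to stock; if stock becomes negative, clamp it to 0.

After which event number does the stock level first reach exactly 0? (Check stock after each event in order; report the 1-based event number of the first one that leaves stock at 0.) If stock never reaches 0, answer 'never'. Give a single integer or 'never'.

Processing events:
Start: stock = 16
  Event 1 (sale 3): sell min(3,16)=3. stock: 16 - 3 = 13. total_sold = 3
  Event 2 (restock 22): 13 + 22 = 35
  Event 3 (sale 23): sell min(23,35)=23. stock: 35 - 23 = 12. total_sold = 26
  Event 4 (sale 19): sell min(19,12)=12. stock: 12 - 12 = 0. total_sold = 38
  Event 5 (sale 9): sell min(9,0)=0. stock: 0 - 0 = 0. total_sold = 38
  Event 6 (adjust +9): 0 + 9 = 9
  Event 7 (restock 21): 9 + 21 = 30
  Event 8 (sale 20): sell min(20,30)=20. stock: 30 - 20 = 10. total_sold = 58
  Event 9 (sale 25): sell min(25,10)=10. stock: 10 - 10 = 0. total_sold = 68
Final: stock = 0, total_sold = 68

First zero at event 4.

Answer: 4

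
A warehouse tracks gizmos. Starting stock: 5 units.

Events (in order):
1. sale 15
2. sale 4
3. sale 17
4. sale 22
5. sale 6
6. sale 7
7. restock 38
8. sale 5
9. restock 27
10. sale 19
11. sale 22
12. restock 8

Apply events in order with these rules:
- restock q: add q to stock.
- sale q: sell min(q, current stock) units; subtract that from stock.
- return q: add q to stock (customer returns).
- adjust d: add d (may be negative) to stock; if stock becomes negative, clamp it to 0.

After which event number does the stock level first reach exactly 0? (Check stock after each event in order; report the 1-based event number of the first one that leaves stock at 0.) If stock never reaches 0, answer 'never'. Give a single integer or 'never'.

Processing events:
Start: stock = 5
  Event 1 (sale 15): sell min(15,5)=5. stock: 5 - 5 = 0. total_sold = 5
  Event 2 (sale 4): sell min(4,0)=0. stock: 0 - 0 = 0. total_sold = 5
  Event 3 (sale 17): sell min(17,0)=0. stock: 0 - 0 = 0. total_sold = 5
  Event 4 (sale 22): sell min(22,0)=0. stock: 0 - 0 = 0. total_sold = 5
  Event 5 (sale 6): sell min(6,0)=0. stock: 0 - 0 = 0. total_sold = 5
  Event 6 (sale 7): sell min(7,0)=0. stock: 0 - 0 = 0. total_sold = 5
  Event 7 (restock 38): 0 + 38 = 38
  Event 8 (sale 5): sell min(5,38)=5. stock: 38 - 5 = 33. total_sold = 10
  Event 9 (restock 27): 33 + 27 = 60
  Event 10 (sale 19): sell min(19,60)=19. stock: 60 - 19 = 41. total_sold = 29
  Event 11 (sale 22): sell min(22,41)=22. stock: 41 - 22 = 19. total_sold = 51
  Event 12 (restock 8): 19 + 8 = 27
Final: stock = 27, total_sold = 51

First zero at event 1.

Answer: 1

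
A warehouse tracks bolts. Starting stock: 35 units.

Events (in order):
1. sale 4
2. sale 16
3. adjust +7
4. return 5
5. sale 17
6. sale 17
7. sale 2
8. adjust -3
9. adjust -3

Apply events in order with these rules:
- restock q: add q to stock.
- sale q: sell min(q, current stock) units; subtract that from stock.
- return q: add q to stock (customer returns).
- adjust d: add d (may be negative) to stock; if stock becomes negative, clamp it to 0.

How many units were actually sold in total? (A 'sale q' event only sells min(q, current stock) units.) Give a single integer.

Processing events:
Start: stock = 35
  Event 1 (sale 4): sell min(4,35)=4. stock: 35 - 4 = 31. total_sold = 4
  Event 2 (sale 16): sell min(16,31)=16. stock: 31 - 16 = 15. total_sold = 20
  Event 3 (adjust +7): 15 + 7 = 22
  Event 4 (return 5): 22 + 5 = 27
  Event 5 (sale 17): sell min(17,27)=17. stock: 27 - 17 = 10. total_sold = 37
  Event 6 (sale 17): sell min(17,10)=10. stock: 10 - 10 = 0. total_sold = 47
  Event 7 (sale 2): sell min(2,0)=0. stock: 0 - 0 = 0. total_sold = 47
  Event 8 (adjust -3): 0 + -3 = 0 (clamped to 0)
  Event 9 (adjust -3): 0 + -3 = 0 (clamped to 0)
Final: stock = 0, total_sold = 47

Answer: 47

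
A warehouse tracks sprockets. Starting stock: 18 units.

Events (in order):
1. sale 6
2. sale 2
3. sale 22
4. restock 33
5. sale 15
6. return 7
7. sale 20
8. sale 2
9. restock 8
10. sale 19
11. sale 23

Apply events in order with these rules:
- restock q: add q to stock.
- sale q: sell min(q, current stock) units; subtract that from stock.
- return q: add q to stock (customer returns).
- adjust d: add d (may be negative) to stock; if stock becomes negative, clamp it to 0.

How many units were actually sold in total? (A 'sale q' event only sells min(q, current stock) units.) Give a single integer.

Answer: 66

Derivation:
Processing events:
Start: stock = 18
  Event 1 (sale 6): sell min(6,18)=6. stock: 18 - 6 = 12. total_sold = 6
  Event 2 (sale 2): sell min(2,12)=2. stock: 12 - 2 = 10. total_sold = 8
  Event 3 (sale 22): sell min(22,10)=10. stock: 10 - 10 = 0. total_sold = 18
  Event 4 (restock 33): 0 + 33 = 33
  Event 5 (sale 15): sell min(15,33)=15. stock: 33 - 15 = 18. total_sold = 33
  Event 6 (return 7): 18 + 7 = 25
  Event 7 (sale 20): sell min(20,25)=20. stock: 25 - 20 = 5. total_sold = 53
  Event 8 (sale 2): sell min(2,5)=2. stock: 5 - 2 = 3. total_sold = 55
  Event 9 (restock 8): 3 + 8 = 11
  Event 10 (sale 19): sell min(19,11)=11. stock: 11 - 11 = 0. total_sold = 66
  Event 11 (sale 23): sell min(23,0)=0. stock: 0 - 0 = 0. total_sold = 66
Final: stock = 0, total_sold = 66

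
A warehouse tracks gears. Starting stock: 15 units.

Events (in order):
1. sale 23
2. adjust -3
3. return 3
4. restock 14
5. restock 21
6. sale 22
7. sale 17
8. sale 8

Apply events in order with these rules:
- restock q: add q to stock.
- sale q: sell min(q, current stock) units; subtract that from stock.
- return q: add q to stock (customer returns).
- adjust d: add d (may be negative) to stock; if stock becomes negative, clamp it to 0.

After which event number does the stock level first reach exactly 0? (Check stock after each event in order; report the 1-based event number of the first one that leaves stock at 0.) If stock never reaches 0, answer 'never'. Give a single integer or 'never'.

Processing events:
Start: stock = 15
  Event 1 (sale 23): sell min(23,15)=15. stock: 15 - 15 = 0. total_sold = 15
  Event 2 (adjust -3): 0 + -3 = 0 (clamped to 0)
  Event 3 (return 3): 0 + 3 = 3
  Event 4 (restock 14): 3 + 14 = 17
  Event 5 (restock 21): 17 + 21 = 38
  Event 6 (sale 22): sell min(22,38)=22. stock: 38 - 22 = 16. total_sold = 37
  Event 7 (sale 17): sell min(17,16)=16. stock: 16 - 16 = 0. total_sold = 53
  Event 8 (sale 8): sell min(8,0)=0. stock: 0 - 0 = 0. total_sold = 53
Final: stock = 0, total_sold = 53

First zero at event 1.

Answer: 1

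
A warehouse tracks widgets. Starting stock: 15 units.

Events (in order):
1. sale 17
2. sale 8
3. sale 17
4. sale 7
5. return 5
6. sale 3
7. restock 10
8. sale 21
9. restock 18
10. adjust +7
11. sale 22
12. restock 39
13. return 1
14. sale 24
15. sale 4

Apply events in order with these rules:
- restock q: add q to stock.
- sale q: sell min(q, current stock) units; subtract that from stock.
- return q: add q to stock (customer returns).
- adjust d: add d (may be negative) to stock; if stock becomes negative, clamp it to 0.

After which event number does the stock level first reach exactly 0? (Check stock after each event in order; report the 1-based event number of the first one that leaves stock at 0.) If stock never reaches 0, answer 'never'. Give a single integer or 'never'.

Processing events:
Start: stock = 15
  Event 1 (sale 17): sell min(17,15)=15. stock: 15 - 15 = 0. total_sold = 15
  Event 2 (sale 8): sell min(8,0)=0. stock: 0 - 0 = 0. total_sold = 15
  Event 3 (sale 17): sell min(17,0)=0. stock: 0 - 0 = 0. total_sold = 15
  Event 4 (sale 7): sell min(7,0)=0. stock: 0 - 0 = 0. total_sold = 15
  Event 5 (return 5): 0 + 5 = 5
  Event 6 (sale 3): sell min(3,5)=3. stock: 5 - 3 = 2. total_sold = 18
  Event 7 (restock 10): 2 + 10 = 12
  Event 8 (sale 21): sell min(21,12)=12. stock: 12 - 12 = 0. total_sold = 30
  Event 9 (restock 18): 0 + 18 = 18
  Event 10 (adjust +7): 18 + 7 = 25
  Event 11 (sale 22): sell min(22,25)=22. stock: 25 - 22 = 3. total_sold = 52
  Event 12 (restock 39): 3 + 39 = 42
  Event 13 (return 1): 42 + 1 = 43
  Event 14 (sale 24): sell min(24,43)=24. stock: 43 - 24 = 19. total_sold = 76
  Event 15 (sale 4): sell min(4,19)=4. stock: 19 - 4 = 15. total_sold = 80
Final: stock = 15, total_sold = 80

First zero at event 1.

Answer: 1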